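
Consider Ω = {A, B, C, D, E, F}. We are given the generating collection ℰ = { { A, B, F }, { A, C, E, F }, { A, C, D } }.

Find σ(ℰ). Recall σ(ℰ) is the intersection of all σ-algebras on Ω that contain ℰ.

Answer: σ(ℰ) = { {  }, { A }, { B }, { C }, { D }, { E }, { F }, { A, B }, { A, C }, { A, D }, { A, E }, { A, F }, { B, C }, { B, D }, { B, E }, { B, F }, { C, D }, { C, E }, { C, F }, { D, E }, { D, F }, { E, F }, { A, B, C }, { A, B, D }, { A, B, E }, { A, B, F }, { A, C, D }, { A, C, E }, { A, C, F }, { A, D, E }, { A, D, F }, { A, E, F }, { B, C, D }, { B, C, E }, { B, C, F }, { B, D, E }, { B, D, F }, { B, E, F }, { C, D, E }, { C, D, F }, { C, E, F }, { D, E, F }, { A, B, C, D }, { A, B, C, E }, { A, B, C, F }, { A, B, D, E }, { A, B, D, F }, { A, B, E, F }, { A, C, D, E }, { A, C, D, F }, { A, C, E, F }, { A, D, E, F }, { B, C, D, E }, { B, C, D, F }, { B, C, E, F }, { B, D, E, F }, { C, D, E, F }, { A, B, C, D, E }, { A, B, C, D, F }, { A, B, C, E, F }, { A, B, D, E, F }, { A, C, D, E, F }, { B, C, D, E, F }, Ω }

Derivation:
Start: ℰ ∪ {∅, Ω} = { {  }, { A, B, F }, { A, C, D }, { A, C, E, F }, Ω }.
Step 1: 6 new —
  { B, D }  = { A, C, E, F }ᶜ
  { B, E, F }  = { A, C, D }ᶜ
  { C, D, E }  = { A, B, F }ᶜ
  { A, B, C, D, F }  = { A, C, D } ∪ { A, B, F }
  { A, B, C, E, F }  = { A, C, E, F } ∪ { A, B, F }
  { A, C, D, E, F }  = { A, C, E, F } ∪ { A, C, D }
  — 11 sets.
Step 2: +10 →
  { B }  = { A, C, D, E, F }ᶜ
  { D }  = { A, B, C, E, F }ᶜ
  { E }  = { A, B, C, D, F }ᶜ
  { A, B, C, D }  = { A, C, D } ∪ { B, D }
  { A, B, D, F }  = { A, B, F } ∪ { B, D }
  { A, B, E, F }  = { B, E, F } ∪ { A, B, F }
  { A, C, D, E }  = { C, D, E } ∪ { A, C, D }
  { B, C, D, E }  = { C, D, E } ∪ { B, D }
  { B, D, E, F }  = { B, E, F } ∪ { B, D }
  { B, C, D, E, F }  = { C, D, E } ∪ { B, E, F }
  — 21 sets.
Step 3 (12 new):
  { A }  = { B, C, D, E, F }ᶜ
  { A, C }  = { B, D, E, F }ᶜ
  { A, F }  = { B, C, D, E }ᶜ
  { B, E }  = { B } ∪ { E }
  { B, F }  = { A, C, D, E }ᶜ
  { C, D }  = { A, B, E, F }ᶜ
  { C, E }  = { A, B, D, F }ᶜ
  { D, E }  = { E } ∪ { D }
  { E, F }  = { A, B, C, D }ᶜ
  { B, D, E }  = { B, D } ∪ { E }
  { A, B, C, D, E }  = { C, D, E } ∪ { A, B, C, D }
  { A, B, D, E, F }  = { B, D } ∪ { A, B, E, F }
  — 33 sets.
Step 4: +26 →
  { C }  = { A, B, D, E, F }ᶜ
  { F }  = { A, B, C, D, E }ᶜ
  { A, B }  = { A } ∪ { B }
  { A, D }  = { A } ∪ { D }
  { A, E }  = { A } ∪ { E }
  { A, B, C }  = { B } ∪ { A, C }
  { A, B, D }  = { A } ∪ { B, D }
  { A, B, E }  = { B, E } ∪ { A }
  { A, C, E }  = { A } ∪ { C, E }
  { A, C, F }  = { B, D, E }ᶜ
  { A, D, E }  = { A } ∪ { D, E }
  { A, D, F }  = { A, F } ∪ { D }
  { A, E, F }  = { E, F } ∪ { A }
  { B, C, D }  = { C, D } ∪ { B }
  { B, C, E }  = { B, E } ∪ { C, E }
  { B, D, F }  = { B, F } ∪ { D }
  { C, E, F }  = { E, F } ∪ { C, E }
  { D, E, F }  = { E, F } ∪ { D, E }
  { A, B, C, E }  = { B, E } ∪ { A, C }
  { A, B, C, F }  = { D, E }ᶜ
  { A, B, D, E }  = { A } ∪ { B, D, E }
  { A, C, D, F }  = { B, E }ᶜ
  { A, D, E, F }  = { A, F } ∪ { D, E }
  { B, C, D, F }  = { C, D } ∪ { B, F }
  { B, C, E, F }  = { B, F } ∪ { C, E }
  { C, D, E, F }  = { C, D, E } ∪ { E, F }
  — 59 sets.
Step 5: 5 new —
  { B, C }  = { A, D, E, F }ᶜ
  { C, F }  = { A, B, D, E }ᶜ
  { D, F }  = { A, B, C, E }ᶜ
  { B, C, F }  = { A, D, E }ᶜ
  { C, D, F }  = { A, B, E }ᶜ
  — 64 sets.
Step 6: closed — nothing new.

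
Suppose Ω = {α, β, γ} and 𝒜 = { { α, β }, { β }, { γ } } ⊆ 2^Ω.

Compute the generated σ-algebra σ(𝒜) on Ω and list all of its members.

Initial family (5 sets): { {}, { β }, { γ }, { α, β }, Ω }.
Iteration 1: +2 →
  { α, γ }  = Ω∖{ β }
  { β, γ }  = { γ } ∪ { β }
  [7 total]
Iteration 2 (1 new):
  { α }  = Ω∖{ β, γ }
  [8 total]
Iteration 3: no new sets; the family is a σ-algebra.

Therefore σ(𝒜) = { {}, { α }, { β }, { γ }, { α, β }, { α, γ }, { β, γ }, Ω } (|σ(𝒜)| = 8).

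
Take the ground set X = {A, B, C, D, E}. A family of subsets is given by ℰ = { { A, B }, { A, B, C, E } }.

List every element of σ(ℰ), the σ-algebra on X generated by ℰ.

Take S₀ = ℰ ∪ {∅, X} = { {  }, { A, B }, { A, B, C, E }, X }.
Pass 1: 2 new —
  { D }  = { A, B, C, E }ᶜ
  { C, D, E }  = { A, B }ᶜ
  — 6 sets.
Pass 2: +1 →
  { A, B, D }  = { A, B } ∪ { D }
  — 7 sets.
Pass 3. New:
  { C, E }  = { A, B, D }ᶜ
  — 8 sets.
Pass 4: closed — nothing new.

|σ(ℰ)| = 8.  σ(ℰ) = { {  }, { D }, { A, B }, { C, E }, { A, B, D }, { C, D, E }, { A, B, C, E }, X }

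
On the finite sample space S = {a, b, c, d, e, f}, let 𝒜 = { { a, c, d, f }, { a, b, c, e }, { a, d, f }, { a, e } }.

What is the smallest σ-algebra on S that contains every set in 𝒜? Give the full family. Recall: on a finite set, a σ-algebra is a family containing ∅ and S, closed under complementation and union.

σ(𝒜) (32 sets): { ∅, { a }, { b }, { c }, { e }, { a, b }, { a, c }, { a, e }, { b, c }, { b, e }, { c, e }, { d, f }, { a, b, c }, { a, b, e }, { a, c, e }, { a, d, f }, { b, c, e }, { b, d, f }, { c, d, f }, { d, e, f }, { a, b, c, e }, { a, b, d, f }, { a, c, d, f }, { a, d, e, f }, { b, c, d, f }, { b, d, e, f }, { c, d, e, f }, { a, b, c, d, f }, { a, b, d, e, f }, { a, c, d, e, f }, { b, c, d, e, f }, S }

Working:
Begin from { ∅, { a, e }, { a, d, f }, { a, b, c, e }, { a, c, d, f }, S } (that is, 𝒜 plus ∅ and S).
Step 1: 6 new —
  { b, e }  = complement { a, c, d, f }
  { d, f }  = complement { a, b, c, e }
  { b, c, e }  = complement { a, d, f }
  { a, d, e, f }  = { a, e } ∪ { a, d, f }
  { b, c, d, f }  = complement { a, e }
  { a, c, d, e, f }  = { a, c, d, f } ∪ { a, e }
  (now 12)
Step 2: 7 new —
  { b }  = complement { a, c, d, e, f }
  { b, c }  = complement { a, d, e, f }
  { a, b, e }  = { b, e } ∪ { a, e }
  { b, d, e, f }  = { b, e } ∪ { d, f }
  { a, b, c, d, f }  = { a, d, f } ∪ { b, c, d, f }
  { a, b, d, e, f }  = { b, e } ∪ { a, d, e, f }
  { b, c, d, e, f }  = { b, e } ∪ { b, c, d, f }
  (now 19)
Step 3. New:
  { a }  = complement { b, c, d, e, f }
  { c }  = complement { a, b, d, e, f }
  { e }  = complement { a, b, c, d, f }
  { a, c }  = complement { b, d, e, f }
  { b, d, f }  = { b } ∪ { d, f }
  { c, d, f }  = complement { a, b, e }
  { a, b, d, f }  = { b } ∪ { a, d, f }
  (now 26)
Step 4 adds 6:
  { a, b }  = { b } ∪ { a }
  { c, e }  = complement { a, b, d, f }
  { a, b, c }  = { b } ∪ { a, c }
  { a, c, e }  = complement { b, d, f }
  { d, e, f }  = { e } ∪ { d, f }
  { c, d, e, f }  = { e } ∪ { c, d, f }
  (now 32)
Step 5: closed — nothing new.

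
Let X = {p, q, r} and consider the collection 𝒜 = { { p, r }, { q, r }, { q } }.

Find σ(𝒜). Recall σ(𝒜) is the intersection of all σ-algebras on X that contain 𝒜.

σ(𝒜) (8 sets): { {  }, { p }, { q }, { r }, { p, q }, { p, r }, { q, r }, X }

Check:
Start: 𝒜 ∪ {∅, X} = { {  }, { q }, { p, r }, { q, r }, X }.
Pass 1 (1 new):
  { p }  = complement { q, r }
Pass 2: +1 →
  { p, q }  = { q } ∪ { p }
Pass 3 (1 new):
  { r }  = complement { p, q }
Pass 4: stable.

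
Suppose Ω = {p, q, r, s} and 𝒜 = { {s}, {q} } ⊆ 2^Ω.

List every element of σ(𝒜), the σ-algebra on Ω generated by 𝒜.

Answer: σ(𝒜) = { {}, {q}, {s}, {p, r}, {q, s}, {p, q, r}, {p, r, s}, Ω }

Derivation:
Start: 𝒜 ∪ {∅, Ω} = { {}, {q}, {s}, Ω }.
Step 1: +3 →
  {q, s}  = {q} ∪ {s}
  {p, q, r}  = ᶜ of {s}
  {p, r, s}  = ᶜ of {q}
  |family| = 7
Step 2: +1 →
  {p, r}  = ᶜ of {q, s}
  |family| = 8
Step 3: closed — nothing new.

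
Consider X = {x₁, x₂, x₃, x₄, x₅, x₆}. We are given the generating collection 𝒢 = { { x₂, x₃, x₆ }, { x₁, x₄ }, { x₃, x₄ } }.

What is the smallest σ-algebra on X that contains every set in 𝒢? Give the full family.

Answer: σ(𝒢) = { {  }, { x₁ }, { x₃ }, { x₄ }, { x₅ }, { x₁, x₃ }, { x₁, x₄ }, { x₁, x₅ }, { x₂, x₆ }, { x₃, x₄ }, { x₃, x₅ }, { x₄, x₅ }, { x₁, x₂, x₆ }, { x₁, x₃, x₄ }, { x₁, x₃, x₅ }, { x₁, x₄, x₅ }, { x₂, x₃, x₆ }, { x₂, x₄, x₆ }, { x₂, x₅, x₆ }, { x₃, x₄, x₅ }, { x₁, x₂, x₃, x₆ }, { x₁, x₂, x₄, x₆ }, { x₁, x₂, x₅, x₆ }, { x₁, x₃, x₄, x₅ }, { x₂, x₃, x₄, x₆ }, { x₂, x₃, x₅, x₆ }, { x₂, x₄, x₅, x₆ }, { x₁, x₂, x₃, x₄, x₆ }, { x₁, x₂, x₃, x₅, x₆ }, { x₁, x₂, x₄, x₅, x₆ }, { x₂, x₃, x₄, x₅, x₆ }, X }

Check:
Take S₀ = 𝒢 ∪ {∅, X} = { {  }, { x₁, x₄ }, { x₃, x₄ }, { x₂, x₃, x₆ }, X }.
Pass 1 (6 new):
  { x₁, x₃, x₄ }  = { x₃, x₄ } ∪ { x₁, x₄ }
  { x₁, x₄, x₅ }  = X∖{ x₂, x₃, x₆ }
  { x₁, x₂, x₅, x₆ }  = X∖{ x₃, x₄ }
  { x₂, x₃, x₄, x₆ }  = { x₃, x₄ } ∪ { x₂, x₃, x₆ }
  { x₂, x₃, x₅, x₆ }  = X∖{ x₁, x₄ }
  { x₁, x₂, x₃, x₄, x₆ }  = { x₁, x₄ } ∪ { x₂, x₃, x₆ }
  — 11 sets.
Pass 2. New:
  { x₅ }  = X∖{ x₁, x₂, x₃, x₄, x₆ }
  { x₁, x₅ }  = X∖{ x₂, x₃, x₄, x₆ }
  { x₂, x₅, x₆ }  = X∖{ x₁, x₃, x₄ }
  { x₁, x₃, x₄, x₅ }  = { x₁, x₄, x₅ } ∪ { x₃, x₄ }
  { x₁, x₂, x₃, x₅, x₆ }  = { x₂, x₃, x₆ } ∪ { x₁, x₂, x₅, x₆ }
  { x₁, x₂, x₄, x₅, x₆ }  = { x₁, x₄, x₅ } ∪ { x₁, x₂, x₅, x₆ }
  { x₂, x₃, x₄, x₅, x₆ }  = { x₃, x₄ } ∪ { x₂, x₃, x₅, x₆ }
  — 18 sets.
Pass 3 adds 5:
  { x₁ }  = X∖{ x₂, x₃, x₄, x₅, x₆ }
  { x₃ }  = X∖{ x₁, x₂, x₄, x₅, x₆ }
  { x₄ }  = X∖{ x₁, x₂, x₃, x₅, x₆ }
  { x₂, x₆ }  = X∖{ x₁, x₃, x₄, x₅ }
  { x₃, x₄, x₅ }  = { x₃, x₄ } ∪ { x₅ }
  — 23 sets.
Pass 4: 9 new —
  { x₁, x₃ }  = { x₁ } ∪ { x₃ }
  { x₃, x₅ }  = { x₅ } ∪ { x₃ }
  { x₄, x₅ }  = { x₅ } ∪ { x₄ }
  { x₁, x₂, x₆ }  = X∖{ x₃, x₄, x₅ }
  { x₁, x₃, x₅ }  = { x₃ } ∪ { x₁, x₅ }
  { x₂, x₄, x₆ }  = { x₂, x₆ } ∪ { x₄ }
  { x₁, x₂, x₃, x₆ }  = { x₁ } ∪ { x₂, x₃, x₆ }
  { x₁, x₂, x₄, x₆ }  = { x₂, x₆ } ∪ { x₁, x₄ }
  { x₂, x₄, x₅, x₆ }  = { x₂, x₅, x₆ } ∪ { x₄ }
  — 32 sets.
Pass 5: stable.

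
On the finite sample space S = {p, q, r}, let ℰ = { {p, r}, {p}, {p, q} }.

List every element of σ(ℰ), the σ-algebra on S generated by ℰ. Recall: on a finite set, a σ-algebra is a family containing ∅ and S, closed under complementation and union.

σ(ℰ) = { {}, {p}, {q}, {r}, {p, q}, {p, r}, {q, r}, S }

Working:
Start: ℰ ∪ {∅, S} = { {}, {p}, {p, q}, {p, r}, S }.
Step 1: +3 →
  {q}  = {p, r}ᶜ
  {r}  = {p, q}ᶜ
  {q, r}  = {p}ᶜ
Step 2 adds nothing — fixpoint reached.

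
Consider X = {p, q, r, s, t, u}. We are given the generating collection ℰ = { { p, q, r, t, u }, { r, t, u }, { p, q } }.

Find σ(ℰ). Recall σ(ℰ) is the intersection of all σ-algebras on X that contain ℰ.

Initial family (5 sets): { {  }, { p, q }, { r, t, u }, { p, q, r, t, u }, X }.
Iteration 1: +3 →
  { s }  = { p, q, r, t, u }ᶜ
  { p, q, s }  = { r, t, u }ᶜ
  { r, s, t, u }  = { p, q }ᶜ
  — 8 sets.
Iteration 2: already closed under ᶜ and ∪.

|σ(ℰ)| = 8.  σ(ℰ) = { {  }, { s }, { p, q }, { p, q, s }, { r, t, u }, { r, s, t, u }, { p, q, r, t, u }, X }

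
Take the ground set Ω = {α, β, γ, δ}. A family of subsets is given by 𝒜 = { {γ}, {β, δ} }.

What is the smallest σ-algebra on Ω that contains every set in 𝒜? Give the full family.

Begin from { {}, {γ}, {β, δ}, Ω } (that is, 𝒜 plus ∅ and Ω).
Step 1 adds 3:
  {α, γ}  = Ω∖{β, δ}
  {α, β, δ}  = Ω∖{γ}
  {β, γ, δ}  = {γ} ∪ {β, δ}
  [7 total]
Step 2 adds 1:
  {α}  = Ω∖{β, γ, δ}
  [8 total]
Step 3: closed — nothing new.

Therefore σ(𝒜) = { {}, {α}, {γ}, {α, γ}, {β, δ}, {α, β, δ}, {β, γ, δ}, Ω } (|σ(𝒜)| = 8).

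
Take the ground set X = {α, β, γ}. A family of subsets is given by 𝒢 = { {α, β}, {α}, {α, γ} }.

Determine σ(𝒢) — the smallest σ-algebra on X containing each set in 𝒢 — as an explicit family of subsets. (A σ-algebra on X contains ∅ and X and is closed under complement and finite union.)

|σ(𝒢)| = 8.  σ(𝒢) = { ∅, {α}, {β}, {γ}, {α, β}, {α, γ}, {β, γ}, X }

Working:
Start: 𝒢 ∪ {∅, X} = { ∅, {α}, {α, β}, {α, γ}, X }.
Pass 1 adds 3:
  {β}  = complement {α, γ}
  {γ}  = complement {α, β}
  {β, γ}  = complement {α}
After Pass 2 the family is unchanged; done.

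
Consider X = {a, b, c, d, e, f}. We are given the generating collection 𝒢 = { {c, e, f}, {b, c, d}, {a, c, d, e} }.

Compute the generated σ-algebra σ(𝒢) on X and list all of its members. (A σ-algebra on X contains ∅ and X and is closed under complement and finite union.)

|σ(𝒢)| = 64.  σ(𝒢) = { {}, {a}, {b}, {c}, {d}, {e}, {f}, {a, b}, {a, c}, {a, d}, {a, e}, {a, f}, {b, c}, {b, d}, {b, e}, {b, f}, {c, d}, {c, e}, {c, f}, {d, e}, {d, f}, {e, f}, {a, b, c}, {a, b, d}, {a, b, e}, {a, b, f}, {a, c, d}, {a, c, e}, {a, c, f}, {a, d, e}, {a, d, f}, {a, e, f}, {b, c, d}, {b, c, e}, {b, c, f}, {b, d, e}, {b, d, f}, {b, e, f}, {c, d, e}, {c, d, f}, {c, e, f}, {d, e, f}, {a, b, c, d}, {a, b, c, e}, {a, b, c, f}, {a, b, d, e}, {a, b, d, f}, {a, b, e, f}, {a, c, d, e}, {a, c, d, f}, {a, c, e, f}, {a, d, e, f}, {b, c, d, e}, {b, c, d, f}, {b, c, e, f}, {b, d, e, f}, {c, d, e, f}, {a, b, c, d, e}, {a, b, c, d, f}, {a, b, c, e, f}, {a, b, d, e, f}, {a, c, d, e, f}, {b, c, d, e, f}, X }

Check:
Begin from { {}, {b, c, d}, {c, e, f}, {a, c, d, e}, X } (that is, 𝒢 plus ∅ and X).
Iteration 1: +6 →
  {b, f}  = complement {a, c, d, e}
  {a, b, d}  = complement {c, e, f}
  {a, e, f}  = complement {b, c, d}
  {a, b, c, d, e}  = {b, c, d} ∪ {a, c, d, e}
  {a, c, d, e, f}  = {a, c, d, e} ∪ {c, e, f}
  {b, c, d, e, f}  = {b, c, d} ∪ {c, e, f}
  |family| = 11
Iteration 2 adds 10:
  {a}  = complement {b, c, d, e, f}
  {b}  = complement {a, c, d, e, f}
  {f}  = complement {a, b, c, d, e}
  {a, b, c, d}  = {b, c, d} ∪ {a, b, d}
  {a, b, d, f}  = {b, f} ∪ {a, b, d}
  {a, b, e, f}  = {b, f} ∪ {a, e, f}
  {a, c, e, f}  = {a, e, f} ∪ {c, e, f}
  {b, c, d, f}  = {b, c, d} ∪ {b, f}
  {b, c, e, f}  = {b, f} ∪ {c, e, f}
  {a, b, d, e, f}  = {a, b, d} ∪ {a, e, f}
  |family| = 21
Iteration 3: 12 new —
  {c}  = complement {a, b, d, e, f}
  {a, b}  = {b} ∪ {a}
  {a, d}  = complement {b, c, e, f}
  {a, e}  = complement {b, c, d, f}
  {a, f}  = {f} ∪ {a}
  {b, d}  = complement {a, c, e, f}
  {c, d}  = complement {a, b, e, f}
  {c, e}  = complement {a, b, d, f}
  {e, f}  = complement {a, b, c, d}
  {a, b, f}  = {b, f} ∪ {a}
  {a, b, c, d, f}  = {b, c, d} ∪ {a, b, d, f}
  {a, b, c, e, f}  = {b} ∪ {a, c, e, f}
  |family| = 33
Iteration 4: +26 →
  {d}  = complement {a, b, c, e, f}
  {e}  = complement {a, b, c, d, f}
  {a, c}  = {c} ∪ {a}
  {b, c}  = {b} ∪ {c}
  {c, f}  = {f} ∪ {c}
  {a, b, c}  = {a, b} ∪ {c}
  {a, b, e}  = {a, b} ∪ {a, e}
  {a, c, d}  = {c, d} ∪ {a, d}
  {a, c, e}  = {c} ∪ {a, e}
  {a, c, f}  = {a, f} ∪ {c}
  {a, d, e}  = {a, d} ∪ {a, e}
  {a, d, f}  = {a, f} ∪ {a, d}
  {b, c, e}  = {b} ∪ {c, e}
  {b, c, f}  = {b, f} ∪ {c}
  {b, d, f}  = {b, f} ∪ {b, d}
  {b, e, f}  = {e, f} ∪ {b}
  {c, d, e}  = complement {a, b, f}
  {c, d, f}  = {c, d} ∪ {f}
  {a, b, c, e}  = {a, b} ∪ {c, e}
  {a, b, c, f}  = {c} ∪ {a, b, f}
  {a, b, d, e}  = {a, b, d} ∪ {a, e}
  {a, c, d, f}  = {c, d} ∪ {a, f}
  {a, d, e, f}  = {e, f} ∪ {a, d}
  {b, c, d, e}  = complement {a, f}
  {b, d, e, f}  = {e, f} ∪ {b, d}
  {c, d, e, f}  = complement {a, b}
  |family| = 59
Iteration 5 adds 5:
  {b, e}  = complement {a, c, d, f}
  {d, e}  = complement {a, b, c, f}
  {d, f}  = complement {a, b, c, e}
  {b, d, e}  = complement {a, c, f}
  {d, e, f}  = complement {a, b, c}
  |family| = 64
Iteration 6: already closed under ᶜ and ∪.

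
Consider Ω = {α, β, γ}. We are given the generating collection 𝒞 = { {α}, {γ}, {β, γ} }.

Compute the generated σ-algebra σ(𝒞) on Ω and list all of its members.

σ(𝒞) = { {}, {α}, {β}, {γ}, {α, β}, {α, γ}, {β, γ}, Ω }

Working:
Seed the family with 𝒞 together with ∅ and Ω: { {}, {α}, {γ}, {β, γ}, Ω }.
Iteration 1: 2 new —
  {α, β}  = ᶜ of {γ}
  {α, γ}  = {γ} ∪ {α}
  — 7 sets.
Iteration 2: +1 →
  {β}  = ᶜ of {α, γ}
  — 8 sets.
After Iteration 3 the family is unchanged; done.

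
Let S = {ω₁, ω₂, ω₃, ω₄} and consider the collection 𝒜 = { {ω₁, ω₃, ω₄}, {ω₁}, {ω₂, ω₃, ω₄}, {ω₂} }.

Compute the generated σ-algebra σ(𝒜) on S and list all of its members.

σ(𝒜) = { {}, {ω₁}, {ω₂}, {ω₁, ω₂}, {ω₃, ω₄}, {ω₁, ω₃, ω₄}, {ω₂, ω₃, ω₄}, S }

Working:
Start: 𝒜 ∪ {∅, S} = { {}, {ω₁}, {ω₂}, {ω₁, ω₃, ω₄}, {ω₂, ω₃, ω₄}, S }.
Pass 1 (1 new):
  {ω₁, ω₂}  = {ω₂} ∪ {ω₁}
  — 7 sets.
Pass 2 adds 1:
  {ω₃, ω₄}  = {ω₁, ω₂}ᶜ
  — 8 sets.
Pass 3 adds nothing — fixpoint reached.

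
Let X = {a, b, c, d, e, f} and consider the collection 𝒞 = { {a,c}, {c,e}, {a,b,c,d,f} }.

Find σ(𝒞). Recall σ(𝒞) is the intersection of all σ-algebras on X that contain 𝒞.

σ(𝒞) = { {}, {a}, {c}, {e}, {a,c}, {a,e}, {c,e}, {a,c,e}, {b,d,f}, {a,b,d,f}, {b,c,d,f}, {b,d,e,f}, {a,b,c,d,f}, {a,b,d,e,f}, {b,c,d,e,f}, X }

Derivation:
Seed the family with 𝒞 together with ∅ and X: { {}, {a,c}, {c,e}, {a,b,c,d,f}, X }.
Iteration 1 (4 new):
  {e}  = ᶜ of {a,b,c,d,f}
  {a,c,e}  = {a,c} ∪ {c,e}
  {a,b,d,f}  = ᶜ of {c,e}
  {b,d,e,f}  = ᶜ of {a,c}
  |family| = 9
Iteration 2: +3 →
  {b,d,f}  = ᶜ of {a,c,e}
  {a,b,d,e,f}  = {a,b,d,f} ∪ {e}
  {b,c,d,e,f}  = {b,d,e,f} ∪ {c,e}
  |family| = 12
Iteration 3: +2 →
  {a}  = ᶜ of {b,c,d,e,f}
  {c}  = ᶜ of {a,b,d,e,f}
  |family| = 14
Iteration 4: +2 →
  {a,e}  = {e} ∪ {a}
  {b,c,d,f}  = {b,d,f} ∪ {c}
  |family| = 16
Iteration 5: closed — nothing new.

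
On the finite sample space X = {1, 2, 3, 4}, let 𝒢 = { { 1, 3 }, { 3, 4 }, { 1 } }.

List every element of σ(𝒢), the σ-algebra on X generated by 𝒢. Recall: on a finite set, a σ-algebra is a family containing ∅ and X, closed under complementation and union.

Answer: σ(𝒢) = { ∅, { 1 }, { 2 }, { 3 }, { 4 }, { 1, 2 }, { 1, 3 }, { 1, 4 }, { 2, 3 }, { 2, 4 }, { 3, 4 }, { 1, 2, 3 }, { 1, 2, 4 }, { 1, 3, 4 }, { 2, 3, 4 }, X }

Working:
Initial family (5 sets): { ∅, { 1 }, { 1, 3 }, { 3, 4 }, X }.
Pass 1 adds 4:
  { 1, 2 }  = { 3, 4 }ᶜ
  { 2, 4 }  = { 1, 3 }ᶜ
  { 1, 3, 4 }  = { 3, 4 } ∪ { 1, 3 }
  { 2, 3, 4 }  = { 1 }ᶜ
  |family| = 9
Pass 2: 3 new —
  { 2 }  = { 1, 3, 4 }ᶜ
  { 1, 2, 3 }  = { 1, 2 } ∪ { 1, 3 }
  { 1, 2, 4 }  = { 1, 2 } ∪ { 2, 4 }
  |family| = 12
Pass 3: 2 new —
  { 3 }  = { 1, 2, 4 }ᶜ
  { 4 }  = { 1, 2, 3 }ᶜ
  |family| = 14
Pass 4. New:
  { 1, 4 }  = { 4 } ∪ { 1 }
  { 2, 3 }  = { 3 } ∪ { 2 }
  |family| = 16
Pass 5: stable.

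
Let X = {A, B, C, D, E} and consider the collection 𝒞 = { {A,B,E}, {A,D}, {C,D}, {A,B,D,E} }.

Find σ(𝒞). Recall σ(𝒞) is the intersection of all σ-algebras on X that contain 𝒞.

Start: 𝒞 ∪ {∅, X} = { {}, {A,D}, {C,D}, {A,B,E}, {A,B,D,E}, X }.
Iteration 1 adds 3:
  {C}  = complement {A,B,D,E}
  {A,C,D}  = {C,D} ∪ {A,D}
  {B,C,E}  = complement {A,D}
  [9 total]
Iteration 2. New:
  {B,E}  = complement {A,C,D}
  {A,B,C,E}  = {C} ∪ {A,B,E}
  {B,C,D,E}  = {C,D} ∪ {B,C,E}
  [12 total]
Iteration 3 (2 new):
  {A}  = complement {B,C,D,E}
  {D}  = complement {A,B,C,E}
  [14 total]
Iteration 4. New:
  {A,C}  = {C} ∪ {A}
  {B,D,E}  = {B,E} ∪ {D}
  [16 total]
Iteration 5: already closed under ᶜ and ∪.

Hence σ(𝒞) has 16 members: { {}, {A}, {C}, {D}, {A,C}, {A,D}, {B,E}, {C,D}, {A,B,E}, {A,C,D}, {B,C,E}, {B,D,E}, {A,B,C,E}, {A,B,D,E}, {B,C,D,E}, X }.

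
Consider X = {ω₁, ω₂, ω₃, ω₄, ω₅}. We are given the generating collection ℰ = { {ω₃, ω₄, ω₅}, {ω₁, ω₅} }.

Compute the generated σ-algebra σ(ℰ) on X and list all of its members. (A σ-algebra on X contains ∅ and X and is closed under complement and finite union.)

Answer: σ(ℰ) = { {}, {ω₁}, {ω₂}, {ω₅}, {ω₁, ω₂}, {ω₁, ω₅}, {ω₂, ω₅}, {ω₃, ω₄}, {ω₁, ω₂, ω₅}, {ω₁, ω₃, ω₄}, {ω₂, ω₃, ω₄}, {ω₃, ω₄, ω₅}, {ω₁, ω₂, ω₃, ω₄}, {ω₁, ω₃, ω₄, ω₅}, {ω₂, ω₃, ω₄, ω₅}, X }

Trace:
Begin from { {}, {ω₁, ω₅}, {ω₃, ω₄, ω₅}, X } (that is, ℰ plus ∅ and X).
Round 1 adds 3:
  {ω₁, ω₂}  = X∖{ω₃, ω₄, ω₅}
  {ω₂, ω₃, ω₄}  = X∖{ω₁, ω₅}
  {ω₁, ω₃, ω₄, ω₅}  = {ω₃, ω₄, ω₅} ∪ {ω₁, ω₅}
Round 2 adds 4:
  {ω₂}  = X∖{ω₁, ω₃, ω₄, ω₅}
  {ω₁, ω₂, ω₅}  = {ω₁, ω₂} ∪ {ω₁, ω₅}
  {ω₁, ω₂, ω₃, ω₄}  = {ω₂, ω₃, ω₄} ∪ {ω₁, ω₂}
  {ω₂, ω₃, ω₄, ω₅}  = {ω₃, ω₄, ω₅} ∪ {ω₂, ω₃, ω₄}
Round 3 (3 new):
  {ω₁}  = X∖{ω₂, ω₃, ω₄, ω₅}
  {ω₅}  = X∖{ω₁, ω₂, ω₃, ω₄}
  {ω₃, ω₄}  = X∖{ω₁, ω₂, ω₅}
Round 4 (2 new):
  {ω₂, ω₅}  = {ω₂} ∪ {ω₅}
  {ω₁, ω₃, ω₄}  = {ω₃, ω₄} ∪ {ω₁}
Round 5: closed — nothing new.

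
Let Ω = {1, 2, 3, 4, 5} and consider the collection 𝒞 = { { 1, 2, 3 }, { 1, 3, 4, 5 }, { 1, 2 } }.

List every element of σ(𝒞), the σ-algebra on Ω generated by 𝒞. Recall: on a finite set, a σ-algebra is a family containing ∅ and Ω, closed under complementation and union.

Answer: σ(𝒞) = { {  }, { 1 }, { 2 }, { 3 }, { 1, 2 }, { 1, 3 }, { 2, 3 }, { 4, 5 }, { 1, 2, 3 }, { 1, 4, 5 }, { 2, 4, 5 }, { 3, 4, 5 }, { 1, 2, 4, 5 }, { 1, 3, 4, 5 }, { 2, 3, 4, 5 }, Ω }

Trace:
Initial family (5 sets): { {  }, { 1, 2 }, { 1, 2, 3 }, { 1, 3, 4, 5 }, Ω }.
Pass 1 (3 new):
  { 2 }  = complement { 1, 3, 4, 5 }
  { 4, 5 }  = complement { 1, 2, 3 }
  { 3, 4, 5 }  = complement { 1, 2 }
  |family| = 8
Pass 2 adds 3:
  { 2, 4, 5 }  = { 4, 5 } ∪ { 2 }
  { 1, 2, 4, 5 }  = { 4, 5 } ∪ { 1, 2 }
  { 2, 3, 4, 5 }  = { 2 } ∪ { 3, 4, 5 }
  |family| = 11
Pass 3: 3 new —
  { 1 }  = complement { 2, 3, 4, 5 }
  { 3 }  = complement { 1, 2, 4, 5 }
  { 1, 3 }  = complement { 2, 4, 5 }
  |family| = 14
Pass 4: 2 new —
  { 2, 3 }  = { 3 } ∪ { 2 }
  { 1, 4, 5 }  = { 4, 5 } ∪ { 1 }
  |family| = 16
Pass 5 adds nothing — fixpoint reached.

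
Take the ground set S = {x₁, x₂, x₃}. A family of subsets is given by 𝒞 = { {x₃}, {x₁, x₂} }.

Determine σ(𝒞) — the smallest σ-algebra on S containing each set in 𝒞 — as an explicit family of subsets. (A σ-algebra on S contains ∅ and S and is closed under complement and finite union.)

Answer: σ(𝒞) = { {}, {x₃}, {x₁, x₂}, S }

Derivation:
Seed the family with 𝒞 together with ∅ and S: { {}, {x₃}, {x₁, x₂}, S }.
Step 1: already closed under ᶜ and ∪.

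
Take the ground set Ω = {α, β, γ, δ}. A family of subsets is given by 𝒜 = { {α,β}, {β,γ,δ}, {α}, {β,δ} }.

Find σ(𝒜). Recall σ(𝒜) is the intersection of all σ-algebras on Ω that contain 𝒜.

Start: 𝒜 ∪ {∅, Ω} = { {}, {α}, {α,β}, {β,δ}, {β,γ,δ}, Ω }.
Iteration 1: +3 →
  {α,γ}  = {β,δ}ᶜ
  {γ,δ}  = {α,β}ᶜ
  {α,β,δ}  = {α,β} ∪ {β,δ}
Iteration 2: +3 →
  {γ}  = {α,β,δ}ᶜ
  {α,β,γ}  = {α,β} ∪ {α,γ}
  {α,γ,δ}  = {γ,δ} ∪ {α,γ}
Iteration 3 (2 new):
  {β}  = {α,γ,δ}ᶜ
  {δ}  = {α,β,γ}ᶜ
Iteration 4 (2 new):
  {α,δ}  = {δ} ∪ {α}
  {β,γ}  = {γ} ∪ {β}
After Iteration 5 the family is unchanged; done.

Hence σ(𝒜) has 16 members: { {}, {α}, {β}, {γ}, {δ}, {α,β}, {α,γ}, {α,δ}, {β,γ}, {β,δ}, {γ,δ}, {α,β,γ}, {α,β,δ}, {α,γ,δ}, {β,γ,δ}, Ω }.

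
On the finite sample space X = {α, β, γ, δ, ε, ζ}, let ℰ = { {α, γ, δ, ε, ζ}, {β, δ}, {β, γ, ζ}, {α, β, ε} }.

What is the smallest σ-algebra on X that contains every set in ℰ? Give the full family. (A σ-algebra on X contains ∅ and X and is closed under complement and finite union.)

Begin from { ∅, {β, δ}, {α, β, ε}, {β, γ, ζ}, {α, γ, δ, ε, ζ}, X } (that is, ℰ plus ∅ and X).
Round 1. New:
  {β}  = complement {α, γ, δ, ε, ζ}
  {α, δ, ε}  = complement {β, γ, ζ}
  {γ, δ, ζ}  = complement {α, β, ε}
  {α, β, δ, ε}  = {α, β, ε} ∪ {β, δ}
  {α, γ, ε, ζ}  = complement {β, δ}
  {β, γ, δ, ζ}  = {β, γ, ζ} ∪ {β, δ}
  {α, β, γ, ε, ζ}  = {α, β, ε} ∪ {β, γ, ζ}
  [13 total]
Round 2 adds 3:
  {δ}  = complement {α, β, γ, ε, ζ}
  {α, ε}  = complement {β, γ, δ, ζ}
  {γ, ζ}  = complement {α, β, δ, ε}
  [16 total]
Round 3: closed — nothing new.

Therefore σ(ℰ) = { ∅, {β}, {δ}, {α, ε}, {β, δ}, {γ, ζ}, {α, β, ε}, {α, δ, ε}, {β, γ, ζ}, {γ, δ, ζ}, {α, β, δ, ε}, {α, γ, ε, ζ}, {β, γ, δ, ζ}, {α, β, γ, ε, ζ}, {α, γ, δ, ε, ζ}, X } (|σ(ℰ)| = 16).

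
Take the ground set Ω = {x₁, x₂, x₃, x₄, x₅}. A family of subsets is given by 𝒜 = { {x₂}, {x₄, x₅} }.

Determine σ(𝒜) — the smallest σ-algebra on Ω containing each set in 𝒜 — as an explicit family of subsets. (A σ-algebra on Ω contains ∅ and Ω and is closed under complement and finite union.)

|σ(𝒜)| = 8.  σ(𝒜) = { {}, {x₂}, {x₁, x₃}, {x₄, x₅}, {x₁, x₂, x₃}, {x₂, x₄, x₅}, {x₁, x₃, x₄, x₅}, Ω }

Derivation:
Start: 𝒜 ∪ {∅, Ω} = { {}, {x₂}, {x₄, x₅}, Ω }.
Pass 1: +3 →
  {x₁, x₂, x₃}  = Ω∖{x₄, x₅}
  {x₂, x₄, x₅}  = {x₂} ∪ {x₄, x₅}
  {x₁, x₃, x₄, x₅}  = Ω∖{x₂}
  |family| = 7
Pass 2: 1 new —
  {x₁, x₃}  = Ω∖{x₂, x₄, x₅}
  |family| = 8
Pass 3: already closed under ᶜ and ∪.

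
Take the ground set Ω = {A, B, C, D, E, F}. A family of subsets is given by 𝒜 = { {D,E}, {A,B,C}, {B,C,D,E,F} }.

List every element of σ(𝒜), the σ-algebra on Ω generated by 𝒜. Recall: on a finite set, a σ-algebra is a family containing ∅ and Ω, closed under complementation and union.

Begin from { {}, {D,E}, {A,B,C}, {B,C,D,E,F}, Ω } (that is, 𝒜 plus ∅ and Ω).
Pass 1: +4 →
  {A}  = {B,C,D,E,F}ᶜ
  {D,E,F}  = {A,B,C}ᶜ
  {A,B,C,F}  = {D,E}ᶜ
  {A,B,C,D,E}  = {D,E} ∪ {A,B,C}
  |family| = 9
Pass 2 adds 3:
  {F}  = {A,B,C,D,E}ᶜ
  {A,D,E}  = {D,E} ∪ {A}
  {A,D,E,F}  = {D,E,F} ∪ {A}
  |family| = 12
Pass 3: +3 →
  {A,F}  = {A} ∪ {F}
  {B,C}  = {A,D,E,F}ᶜ
  {B,C,F}  = {A,D,E}ᶜ
  |family| = 15
Pass 4 (1 new):
  {B,C,D,E}  = {A,F}ᶜ
  |family| = 16
After Pass 5 the family is unchanged; done.

Therefore σ(𝒜) = { {}, {A}, {F}, {A,F}, {B,C}, {D,E}, {A,B,C}, {A,D,E}, {B,C,F}, {D,E,F}, {A,B,C,F}, {A,D,E,F}, {B,C,D,E}, {A,B,C,D,E}, {B,C,D,E,F}, Ω } (|σ(𝒜)| = 16).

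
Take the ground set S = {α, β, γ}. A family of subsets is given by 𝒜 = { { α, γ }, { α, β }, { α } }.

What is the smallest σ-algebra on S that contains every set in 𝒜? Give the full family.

Answer: σ(𝒜) = { {}, { α }, { β }, { γ }, { α, β }, { α, γ }, { β, γ }, S }

Trace:
Seed the family with 𝒜 together with ∅ and S: { {}, { α }, { α, β }, { α, γ }, S }.
Step 1 (3 new):
  { β }  = S∖{ α, γ }
  { γ }  = S∖{ α, β }
  { β, γ }  = S∖{ α }
  — 8 sets.
Step 2: closed — nothing new.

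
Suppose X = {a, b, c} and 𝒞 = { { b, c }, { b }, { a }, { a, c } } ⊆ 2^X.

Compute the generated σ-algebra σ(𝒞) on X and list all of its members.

Seed the family with 𝒞 together with ∅ and X: { {  }, { a }, { b }, { a, c }, { b, c }, X }.
Pass 1. New:
  { a, b }  = { b } ∪ { a }
Pass 2: 1 new —
  { c }  = { a, b }ᶜ
Pass 3: already closed under ᶜ and ∪.

Therefore σ(𝒞) = { {  }, { a }, { b }, { c }, { a, b }, { a, c }, { b, c }, X } (|σ(𝒞)| = 8).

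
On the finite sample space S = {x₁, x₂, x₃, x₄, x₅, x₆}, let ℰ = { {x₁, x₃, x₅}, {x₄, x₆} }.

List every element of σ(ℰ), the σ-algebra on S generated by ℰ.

|σ(ℰ)| = 8.  σ(ℰ) = { {}, {x₂}, {x₄, x₆}, {x₁, x₃, x₅}, {x₂, x₄, x₆}, {x₁, x₂, x₃, x₅}, {x₁, x₃, x₄, x₅, x₆}, S }

Check:
Take S₀ = ℰ ∪ {∅, S} = { {}, {x₄, x₆}, {x₁, x₃, x₅}, S }.
Round 1. New:
  {x₂, x₄, x₆}  = complement {x₁, x₃, x₅}
  {x₁, x₂, x₃, x₅}  = complement {x₄, x₆}
  {x₁, x₃, x₄, x₅, x₆}  = {x₁, x₃, x₅} ∪ {x₄, x₆}
  [7 total]
Round 2. New:
  {x₂}  = complement {x₁, x₃, x₄, x₅, x₆}
  [8 total]
Round 3: already closed under ᶜ and ∪.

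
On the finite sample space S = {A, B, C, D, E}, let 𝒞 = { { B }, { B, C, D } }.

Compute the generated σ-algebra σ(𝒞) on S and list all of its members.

|σ(𝒞)| = 8.  σ(𝒞) = { {  }, { B }, { A, E }, { C, D }, { A, B, E }, { B, C, D }, { A, C, D, E }, S }

Working:
Seed the family with 𝒞 together with ∅ and S: { {  }, { B }, { B, C, D }, S }.
Step 1 (2 new):
  { A, E }  = ᶜ of { B, C, D }
  { A, C, D, E }  = ᶜ of { B }
  (now 6)
Step 2: +1 →
  { A, B, E }  = { A, E } ∪ { B }
  (now 7)
Step 3. New:
  { C, D }  = ᶜ of { A, B, E }
  (now 8)
Step 4: already closed under ᶜ and ∪.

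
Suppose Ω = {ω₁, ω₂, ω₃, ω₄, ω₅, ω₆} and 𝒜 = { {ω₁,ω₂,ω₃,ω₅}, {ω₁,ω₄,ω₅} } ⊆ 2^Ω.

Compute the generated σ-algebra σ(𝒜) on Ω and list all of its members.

Begin from { {}, {ω₁,ω₄,ω₅}, {ω₁,ω₂,ω₃,ω₅}, Ω } (that is, 𝒜 plus ∅ and Ω).
Step 1 (3 new):
  {ω₄,ω₆}  = ᶜ of {ω₁,ω₂,ω₃,ω₅}
  {ω₂,ω₃,ω₆}  = ᶜ of {ω₁,ω₄,ω₅}
  {ω₁,ω₂,ω₃,ω₄,ω₅}  = {ω₁,ω₂,ω₃,ω₅} ∪ {ω₁,ω₄,ω₅}
  [7 total]
Step 2 (4 new):
  {ω₆}  = ᶜ of {ω₁,ω₂,ω₃,ω₄,ω₅}
  {ω₁,ω₄,ω₅,ω₆}  = {ω₁,ω₄,ω₅} ∪ {ω₄,ω₆}
  {ω₂,ω₃,ω₄,ω₆}  = {ω₂,ω₃,ω₆} ∪ {ω₄,ω₆}
  {ω₁,ω₂,ω₃,ω₅,ω₆}  = {ω₂,ω₃,ω₆} ∪ {ω₁,ω₂,ω₃,ω₅}
  [11 total]
Step 3. New:
  {ω₄}  = ᶜ of {ω₁,ω₂,ω₃,ω₅,ω₆}
  {ω₁,ω₅}  = ᶜ of {ω₂,ω₃,ω₄,ω₆}
  {ω₂,ω₃}  = ᶜ of {ω₁,ω₄,ω₅,ω₆}
  [14 total]
Step 4: +2 →
  {ω₁,ω₅,ω₆}  = {ω₁,ω₅} ∪ {ω₆}
  {ω₂,ω₃,ω₄}  = {ω₂,ω₃} ∪ {ω₄}
  [16 total]
Step 5: no new sets; the family is a σ-algebra.

Hence σ(𝒜) has 16 members: { {}, {ω₄}, {ω₆}, {ω₁,ω₅}, {ω₂,ω₃}, {ω₄,ω₆}, {ω₁,ω₄,ω₅}, {ω₁,ω₅,ω₆}, {ω₂,ω₃,ω₄}, {ω₂,ω₃,ω₆}, {ω₁,ω₂,ω₃,ω₅}, {ω₁,ω₄,ω₅,ω₆}, {ω₂,ω₃,ω₄,ω₆}, {ω₁,ω₂,ω₃,ω₄,ω₅}, {ω₁,ω₂,ω₃,ω₅,ω₆}, Ω }.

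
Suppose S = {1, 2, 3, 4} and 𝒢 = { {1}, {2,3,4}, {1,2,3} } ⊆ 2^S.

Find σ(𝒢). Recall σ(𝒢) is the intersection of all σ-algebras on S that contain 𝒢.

σ(𝒢) = { ∅, {1}, {4}, {1,4}, {2,3}, {1,2,3}, {2,3,4}, S }

Trace:
Seed the family with 𝒢 together with ∅ and S: { ∅, {1}, {1,2,3}, {2,3,4}, S }.
Round 1: +1 →
  {4}  = S∖{1,2,3}
  — 6 sets.
Round 2: +1 →
  {1,4}  = {4} ∪ {1}
  — 7 sets.
Round 3. New:
  {2,3}  = S∖{1,4}
  — 8 sets.
Round 4 adds nothing — fixpoint reached.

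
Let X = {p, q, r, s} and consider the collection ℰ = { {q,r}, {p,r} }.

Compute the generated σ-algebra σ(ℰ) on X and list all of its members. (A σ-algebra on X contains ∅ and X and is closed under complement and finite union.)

σ(ℰ) (16 sets): { {}, {p}, {q}, {r}, {s}, {p,q}, {p,r}, {p,s}, {q,r}, {q,s}, {r,s}, {p,q,r}, {p,q,s}, {p,r,s}, {q,r,s}, X }

Check:
Take S₀ = ℰ ∪ {∅, X} = { {}, {p,r}, {q,r}, X }.
Step 1 adds 3:
  {p,s}  = {q,r}ᶜ
  {q,s}  = {p,r}ᶜ
  {p,q,r}  = {p,r} ∪ {q,r}
  [7 total]
Step 2 adds 4:
  {s}  = {p,q,r}ᶜ
  {p,q,s}  = {p,s} ∪ {q,s}
  {p,r,s}  = {p,s} ∪ {p,r}
  {q,r,s}  = {q,r} ∪ {q,s}
  [11 total]
Step 3 adds 3:
  {p}  = {q,r,s}ᶜ
  {q}  = {p,r,s}ᶜ
  {r}  = {p,q,s}ᶜ
  [14 total]
Step 4 adds 2:
  {p,q}  = {q} ∪ {p}
  {r,s}  = {r} ∪ {s}
  [16 total]
Step 5 adds nothing — fixpoint reached.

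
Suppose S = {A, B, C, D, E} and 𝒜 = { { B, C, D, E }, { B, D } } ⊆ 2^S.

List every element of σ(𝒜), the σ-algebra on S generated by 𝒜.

|σ(𝒜)| = 8.  σ(𝒜) = { {  }, { A }, { B, D }, { C, E }, { A, B, D }, { A, C, E }, { B, C, D, E }, S }

Derivation:
Start: 𝒜 ∪ {∅, S} = { {  }, { B, D }, { B, C, D, E }, S }.
Pass 1. New:
  { A }  = { B, C, D, E }ᶜ
  { A, C, E }  = { B, D }ᶜ
  [6 total]
Pass 2 (1 new):
  { A, B, D }  = { B, D } ∪ { A }
  [7 total]
Pass 3 adds 1:
  { C, E }  = { A, B, D }ᶜ
  [8 total]
Pass 4: closed — nothing new.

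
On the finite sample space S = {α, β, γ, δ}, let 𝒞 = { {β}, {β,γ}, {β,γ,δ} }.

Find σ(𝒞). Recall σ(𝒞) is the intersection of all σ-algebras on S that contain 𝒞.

σ(𝒞) (16 sets): { {}, {α}, {β}, {γ}, {δ}, {α,β}, {α,γ}, {α,δ}, {β,γ}, {β,δ}, {γ,δ}, {α,β,γ}, {α,β,δ}, {α,γ,δ}, {β,γ,δ}, S }

Derivation:
Seed the family with 𝒞 together with ∅ and S: { {}, {β}, {β,γ}, {β,γ,δ}, S }.
Iteration 1: +3 →
  {α}  = {β,γ,δ}ᶜ
  {α,δ}  = {β,γ}ᶜ
  {α,γ,δ}  = {β}ᶜ
  |family| = 8
Iteration 2 (3 new):
  {α,β}  = {β} ∪ {α}
  {α,β,γ}  = {β,γ} ∪ {α}
  {α,β,δ}  = {β} ∪ {α,δ}
  |family| = 11
Iteration 3: 3 new —
  {γ}  = {α,β,δ}ᶜ
  {δ}  = {α,β,γ}ᶜ
  {γ,δ}  = {α,β}ᶜ
  |family| = 14
Iteration 4 adds 2:
  {α,γ}  = {γ} ∪ {α}
  {β,δ}  = {δ} ∪ {β}
  |family| = 16
After Iteration 5 the family is unchanged; done.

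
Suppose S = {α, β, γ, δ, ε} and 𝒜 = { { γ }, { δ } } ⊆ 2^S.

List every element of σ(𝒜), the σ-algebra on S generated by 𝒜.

σ(𝒜) = { ∅, { γ }, { δ }, { γ, δ }, { α, β, ε }, { α, β, γ, ε }, { α, β, δ, ε }, S }

Trace:
Seed the family with 𝒜 together with ∅ and S: { ∅, { γ }, { δ }, S }.
Round 1: +3 →
  { γ, δ }  = { γ } ∪ { δ }
  { α, β, γ, ε }  = complement { δ }
  { α, β, δ, ε }  = complement { γ }
  |family| = 7
Round 2: +1 →
  { α, β, ε }  = complement { γ, δ }
  |family| = 8
After Round 3 the family is unchanged; done.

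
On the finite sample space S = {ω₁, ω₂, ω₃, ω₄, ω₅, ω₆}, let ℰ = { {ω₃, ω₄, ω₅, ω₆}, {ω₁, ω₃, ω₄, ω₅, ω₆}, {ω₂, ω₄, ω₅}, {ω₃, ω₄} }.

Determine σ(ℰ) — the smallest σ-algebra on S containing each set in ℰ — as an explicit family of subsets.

Take S₀ = ℰ ∪ {∅, S} = { {}, {ω₃, ω₄}, {ω₂, ω₄, ω₅}, {ω₃, ω₄, ω₅, ω₆}, {ω₁, ω₃, ω₄, ω₅, ω₆}, S }.
Iteration 1: +6 →
  {ω₂}  = S∖{ω₁, ω₃, ω₄, ω₅, ω₆}
  {ω₁, ω₂}  = S∖{ω₃, ω₄, ω₅, ω₆}
  {ω₁, ω₃, ω₆}  = S∖{ω₂, ω₄, ω₅}
  {ω₁, ω₂, ω₅, ω₆}  = S∖{ω₃, ω₄}
  {ω₂, ω₃, ω₄, ω₅}  = {ω₃, ω₄} ∪ {ω₂, ω₄, ω₅}
  {ω₂, ω₃, ω₄, ω₅, ω₆}  = {ω₃, ω₄, ω₅, ω₆} ∪ {ω₂, ω₄, ω₅}
  — 12 sets.
Iteration 2: +10 →
  {ω₁}  = S∖{ω₂, ω₃, ω₄, ω₅, ω₆}
  {ω₁, ω₆}  = S∖{ω₂, ω₃, ω₄, ω₅}
  {ω₂, ω₃, ω₄}  = {ω₃, ω₄} ∪ {ω₂}
  {ω₁, ω₂, ω₃, ω₄}  = {ω₃, ω₄} ∪ {ω₁, ω₂}
  {ω₁, ω₂, ω₃, ω₆}  = {ω₁, ω₂} ∪ {ω₁, ω₃, ω₆}
  {ω₁, ω₂, ω₄, ω₅}  = {ω₁, ω₂} ∪ {ω₂, ω₄, ω₅}
  {ω₁, ω₃, ω₄, ω₆}  = {ω₃, ω₄} ∪ {ω₁, ω₃, ω₆}
  {ω₁, ω₂, ω₃, ω₄, ω₅}  = {ω₁, ω₂} ∪ {ω₂, ω₃, ω₄, ω₅}
  {ω₁, ω₂, ω₃, ω₅, ω₆}  = {ω₁, ω₃, ω₆} ∪ {ω₁, ω₂, ω₅, ω₆}
  {ω₁, ω₂, ω₄, ω₅, ω₆}  = {ω₂, ω₄, ω₅} ∪ {ω₁, ω₂, ω₅, ω₆}
  — 22 sets.
Iteration 3 (11 new):
  {ω₃}  = S∖{ω₁, ω₂, ω₄, ω₅, ω₆}
  {ω₄}  = S∖{ω₁, ω₂, ω₃, ω₅, ω₆}
  {ω₆}  = S∖{ω₁, ω₂, ω₃, ω₄, ω₅}
  {ω₂, ω₅}  = S∖{ω₁, ω₃, ω₄, ω₆}
  {ω₃, ω₆}  = S∖{ω₁, ω₂, ω₄, ω₅}
  {ω₄, ω₅}  = S∖{ω₁, ω₂, ω₃, ω₆}
  {ω₅, ω₆}  = S∖{ω₁, ω₂, ω₃, ω₄}
  {ω₁, ω₂, ω₆}  = {ω₁, ω₆} ∪ {ω₂}
  {ω₁, ω₃, ω₄}  = {ω₃, ω₄} ∪ {ω₁}
  {ω₁, ω₅, ω₆}  = S∖{ω₂, ω₃, ω₄}
  {ω₁, ω₂, ω₃, ω₄, ω₆}  = {ω₃, ω₄} ∪ {ω₁, ω₂, ω₃, ω₆}
  — 33 sets.
Iteration 4 adds 26:
  {ω₅}  = S∖{ω₁, ω₂, ω₃, ω₄, ω₆}
  {ω₁, ω₃}  = {ω₁} ∪ {ω₃}
  {ω₁, ω₄}  = {ω₁} ∪ {ω₄}
  {ω₂, ω₃}  = {ω₂} ∪ {ω₃}
  {ω₂, ω₄}  = {ω₂} ∪ {ω₄}
  {ω₂, ω₆}  = {ω₂} ∪ {ω₆}
  {ω₄, ω₆}  = {ω₆} ∪ {ω₄}
  {ω₁, ω₂, ω₃}  = {ω₁, ω₂} ∪ {ω₃}
  {ω₁, ω₂, ω₄}  = {ω₁, ω₂} ∪ {ω₄}
  {ω₁, ω₂, ω₅}  = {ω₂, ω₅} ∪ {ω₁, ω₂}
  {ω₁, ω₄, ω₅}  = {ω₁} ∪ {ω₄, ω₅}
  {ω₁, ω₄, ω₆}  = {ω₁, ω₆} ∪ {ω₄}
  {ω₂, ω₃, ω₅}  = {ω₂, ω₅} ∪ {ω₃}
  {ω₂, ω₃, ω₆}  = {ω₂} ∪ {ω₃, ω₆}
  {ω₂, ω₅, ω₆}  = S∖{ω₁, ω₃, ω₄}
  {ω₃, ω₄, ω₅}  = S∖{ω₁, ω₂, ω₆}
  {ω₃, ω₄, ω₆}  = {ω₃, ω₄} ∪ {ω₆}
  {ω₃, ω₅, ω₆}  = {ω₅, ω₆} ∪ {ω₃}
  {ω₄, ω₅, ω₆}  = {ω₅, ω₆} ∪ {ω₄, ω₅}
  {ω₁, ω₂, ω₄, ω₆}  = {ω₄} ∪ {ω₁, ω₂, ω₆}
  {ω₁, ω₃, ω₄, ω₅}  = {ω₄, ω₅} ∪ {ω₁, ω₃, ω₄}
  {ω₁, ω₃, ω₅, ω₆}  = {ω₅, ω₆} ∪ {ω₁, ω₃, ω₆}
  {ω₁, ω₄, ω₅, ω₆}  = {ω₁, ω₆} ∪ {ω₄, ω₅}
  {ω₂, ω₃, ω₄, ω₆}  = {ω₆} ∪ {ω₂, ω₃, ω₄}
  {ω₂, ω₃, ω₅, ω₆}  = {ω₂, ω₅} ∪ {ω₃, ω₆}
  {ω₂, ω₄, ω₅, ω₆}  = {ω₅, ω₆} ∪ {ω₂, ω₄, ω₅}
  — 59 sets.
Iteration 5. New:
  {ω₁, ω₅}  = S∖{ω₂, ω₃, ω₄, ω₆}
  {ω₃, ω₅}  = S∖{ω₁, ω₂, ω₄, ω₆}
  {ω₁, ω₃, ω₅}  = {ω₁, ω₃} ∪ {ω₅}
  {ω₂, ω₄, ω₆}  = {ω₂} ∪ {ω₄, ω₆}
  {ω₁, ω₂, ω₃, ω₅}  = S∖{ω₄, ω₆}
  — 64 sets.
After Iteration 6 the family is unchanged; done.

Therefore σ(ℰ) = { {}, {ω₁}, {ω₂}, {ω₃}, {ω₄}, {ω₅}, {ω₆}, {ω₁, ω₂}, {ω₁, ω₃}, {ω₁, ω₄}, {ω₁, ω₅}, {ω₁, ω₆}, {ω₂, ω₃}, {ω₂, ω₄}, {ω₂, ω₅}, {ω₂, ω₆}, {ω₃, ω₄}, {ω₃, ω₅}, {ω₃, ω₆}, {ω₄, ω₅}, {ω₄, ω₆}, {ω₅, ω₆}, {ω₁, ω₂, ω₃}, {ω₁, ω₂, ω₄}, {ω₁, ω₂, ω₅}, {ω₁, ω₂, ω₆}, {ω₁, ω₃, ω₄}, {ω₁, ω₃, ω₅}, {ω₁, ω₃, ω₆}, {ω₁, ω₄, ω₅}, {ω₁, ω₄, ω₆}, {ω₁, ω₅, ω₆}, {ω₂, ω₃, ω₄}, {ω₂, ω₃, ω₅}, {ω₂, ω₃, ω₆}, {ω₂, ω₄, ω₅}, {ω₂, ω₄, ω₆}, {ω₂, ω₅, ω₆}, {ω₃, ω₄, ω₅}, {ω₃, ω₄, ω₆}, {ω₃, ω₅, ω₆}, {ω₄, ω₅, ω₆}, {ω₁, ω₂, ω₃, ω₄}, {ω₁, ω₂, ω₃, ω₅}, {ω₁, ω₂, ω₃, ω₆}, {ω₁, ω₂, ω₄, ω₅}, {ω₁, ω₂, ω₄, ω₆}, {ω₁, ω₂, ω₅, ω₆}, {ω₁, ω₃, ω₄, ω₅}, {ω₁, ω₃, ω₄, ω₆}, {ω₁, ω₃, ω₅, ω₆}, {ω₁, ω₄, ω₅, ω₆}, {ω₂, ω₃, ω₄, ω₅}, {ω₂, ω₃, ω₄, ω₆}, {ω₂, ω₃, ω₅, ω₆}, {ω₂, ω₄, ω₅, ω₆}, {ω₃, ω₄, ω₅, ω₆}, {ω₁, ω₂, ω₃, ω₄, ω₅}, {ω₁, ω₂, ω₃, ω₄, ω₆}, {ω₁, ω₂, ω₃, ω₅, ω₆}, {ω₁, ω₂, ω₄, ω₅, ω₆}, {ω₁, ω₃, ω₄, ω₅, ω₆}, {ω₂, ω₃, ω₄, ω₅, ω₆}, S } (|σ(ℰ)| = 64).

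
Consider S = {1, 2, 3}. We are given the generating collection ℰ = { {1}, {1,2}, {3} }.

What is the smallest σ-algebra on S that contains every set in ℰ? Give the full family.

Start: ℰ ∪ {∅, S} = { {}, {1}, {3}, {1,2}, S }.
Iteration 1: +2 →
  {1,3}  = {3} ∪ {1}
  {2,3}  = S∖{1}
Iteration 2: +1 →
  {2}  = S∖{1,3}
Iteration 3: stable.

|σ(ℰ)| = 8.  σ(ℰ) = { {}, {1}, {2}, {3}, {1,2}, {1,3}, {2,3}, S }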